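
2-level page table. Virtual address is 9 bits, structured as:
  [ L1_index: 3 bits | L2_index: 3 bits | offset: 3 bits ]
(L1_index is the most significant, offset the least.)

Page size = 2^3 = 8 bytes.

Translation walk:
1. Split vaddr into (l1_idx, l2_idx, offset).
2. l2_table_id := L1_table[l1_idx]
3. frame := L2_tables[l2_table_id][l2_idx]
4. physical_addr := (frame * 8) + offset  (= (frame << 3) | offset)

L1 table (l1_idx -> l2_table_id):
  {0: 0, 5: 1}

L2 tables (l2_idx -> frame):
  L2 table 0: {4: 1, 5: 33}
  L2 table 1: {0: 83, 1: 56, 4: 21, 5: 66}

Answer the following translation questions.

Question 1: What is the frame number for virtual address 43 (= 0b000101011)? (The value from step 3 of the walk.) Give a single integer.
vaddr = 43: l1_idx=0, l2_idx=5
L1[0] = 0; L2[0][5] = 33

Answer: 33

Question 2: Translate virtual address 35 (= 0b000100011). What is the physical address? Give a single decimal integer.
vaddr = 35 = 0b000100011
Split: l1_idx=0, l2_idx=4, offset=3
L1[0] = 0
L2[0][4] = 1
paddr = 1 * 8 + 3 = 11

Answer: 11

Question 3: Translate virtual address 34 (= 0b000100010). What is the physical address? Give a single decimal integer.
Answer: 10

Derivation:
vaddr = 34 = 0b000100010
Split: l1_idx=0, l2_idx=4, offset=2
L1[0] = 0
L2[0][4] = 1
paddr = 1 * 8 + 2 = 10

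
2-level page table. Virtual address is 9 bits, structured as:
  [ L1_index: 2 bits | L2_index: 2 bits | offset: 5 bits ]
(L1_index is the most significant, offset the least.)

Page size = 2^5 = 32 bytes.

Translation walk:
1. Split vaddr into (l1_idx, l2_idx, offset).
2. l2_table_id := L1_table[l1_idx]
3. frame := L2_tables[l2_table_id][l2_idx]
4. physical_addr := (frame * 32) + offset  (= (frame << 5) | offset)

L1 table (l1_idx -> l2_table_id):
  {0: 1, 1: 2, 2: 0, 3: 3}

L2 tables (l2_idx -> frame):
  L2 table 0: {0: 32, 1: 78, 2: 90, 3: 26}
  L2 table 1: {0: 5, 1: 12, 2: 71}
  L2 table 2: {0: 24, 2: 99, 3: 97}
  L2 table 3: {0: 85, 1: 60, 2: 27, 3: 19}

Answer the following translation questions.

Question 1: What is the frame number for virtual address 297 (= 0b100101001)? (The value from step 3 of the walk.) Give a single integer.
vaddr = 297: l1_idx=2, l2_idx=1
L1[2] = 0; L2[0][1] = 78

Answer: 78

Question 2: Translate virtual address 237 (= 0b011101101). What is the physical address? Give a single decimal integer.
vaddr = 237 = 0b011101101
Split: l1_idx=1, l2_idx=3, offset=13
L1[1] = 2
L2[2][3] = 97
paddr = 97 * 32 + 13 = 3117

Answer: 3117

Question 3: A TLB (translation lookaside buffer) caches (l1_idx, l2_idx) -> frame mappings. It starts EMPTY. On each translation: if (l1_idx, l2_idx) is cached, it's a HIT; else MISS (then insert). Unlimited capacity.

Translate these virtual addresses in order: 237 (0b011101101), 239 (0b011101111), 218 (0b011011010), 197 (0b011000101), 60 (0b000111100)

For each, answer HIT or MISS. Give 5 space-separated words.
Answer: MISS HIT MISS HIT MISS

Derivation:
vaddr=237: (1,3) not in TLB -> MISS, insert
vaddr=239: (1,3) in TLB -> HIT
vaddr=218: (1,2) not in TLB -> MISS, insert
vaddr=197: (1,2) in TLB -> HIT
vaddr=60: (0,1) not in TLB -> MISS, insert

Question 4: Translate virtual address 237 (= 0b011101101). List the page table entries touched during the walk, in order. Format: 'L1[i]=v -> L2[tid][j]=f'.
Answer: L1[1]=2 -> L2[2][3]=97

Derivation:
vaddr = 237 = 0b011101101
Split: l1_idx=1, l2_idx=3, offset=13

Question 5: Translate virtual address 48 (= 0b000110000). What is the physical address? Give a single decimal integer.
Answer: 400

Derivation:
vaddr = 48 = 0b000110000
Split: l1_idx=0, l2_idx=1, offset=16
L1[0] = 1
L2[1][1] = 12
paddr = 12 * 32 + 16 = 400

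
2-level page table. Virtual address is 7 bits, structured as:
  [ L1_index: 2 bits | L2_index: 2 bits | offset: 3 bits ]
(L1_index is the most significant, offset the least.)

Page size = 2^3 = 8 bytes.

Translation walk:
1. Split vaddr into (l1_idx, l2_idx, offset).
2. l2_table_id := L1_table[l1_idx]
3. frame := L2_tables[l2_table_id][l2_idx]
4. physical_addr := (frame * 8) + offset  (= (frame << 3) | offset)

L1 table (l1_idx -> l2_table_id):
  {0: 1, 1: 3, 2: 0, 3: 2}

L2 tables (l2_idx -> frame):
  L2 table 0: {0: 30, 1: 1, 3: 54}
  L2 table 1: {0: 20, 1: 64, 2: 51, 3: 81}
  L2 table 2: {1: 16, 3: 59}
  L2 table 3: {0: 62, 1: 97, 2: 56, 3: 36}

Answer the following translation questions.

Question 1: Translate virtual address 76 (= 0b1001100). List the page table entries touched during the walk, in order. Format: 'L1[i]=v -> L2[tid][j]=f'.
Answer: L1[2]=0 -> L2[0][1]=1

Derivation:
vaddr = 76 = 0b1001100
Split: l1_idx=2, l2_idx=1, offset=4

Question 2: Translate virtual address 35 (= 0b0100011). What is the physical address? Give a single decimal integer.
Answer: 499

Derivation:
vaddr = 35 = 0b0100011
Split: l1_idx=1, l2_idx=0, offset=3
L1[1] = 3
L2[3][0] = 62
paddr = 62 * 8 + 3 = 499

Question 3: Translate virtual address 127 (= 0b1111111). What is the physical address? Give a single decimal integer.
vaddr = 127 = 0b1111111
Split: l1_idx=3, l2_idx=3, offset=7
L1[3] = 2
L2[2][3] = 59
paddr = 59 * 8 + 7 = 479

Answer: 479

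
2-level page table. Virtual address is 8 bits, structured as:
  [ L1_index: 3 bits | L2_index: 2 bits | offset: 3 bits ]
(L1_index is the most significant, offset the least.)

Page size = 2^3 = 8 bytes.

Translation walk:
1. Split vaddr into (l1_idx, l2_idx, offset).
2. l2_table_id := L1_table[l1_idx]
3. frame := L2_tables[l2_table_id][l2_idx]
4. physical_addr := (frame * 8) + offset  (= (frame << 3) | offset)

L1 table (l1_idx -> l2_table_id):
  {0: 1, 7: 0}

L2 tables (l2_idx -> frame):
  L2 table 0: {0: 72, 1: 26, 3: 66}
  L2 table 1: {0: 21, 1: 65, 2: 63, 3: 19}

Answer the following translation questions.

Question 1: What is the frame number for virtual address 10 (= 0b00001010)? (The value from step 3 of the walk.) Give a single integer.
vaddr = 10: l1_idx=0, l2_idx=1
L1[0] = 1; L2[1][1] = 65

Answer: 65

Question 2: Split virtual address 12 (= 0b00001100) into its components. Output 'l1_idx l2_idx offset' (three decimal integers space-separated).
vaddr = 12 = 0b00001100
  top 3 bits -> l1_idx = 0
  next 2 bits -> l2_idx = 1
  bottom 3 bits -> offset = 4

Answer: 0 1 4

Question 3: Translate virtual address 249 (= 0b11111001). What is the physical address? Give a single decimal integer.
Answer: 529

Derivation:
vaddr = 249 = 0b11111001
Split: l1_idx=7, l2_idx=3, offset=1
L1[7] = 0
L2[0][3] = 66
paddr = 66 * 8 + 1 = 529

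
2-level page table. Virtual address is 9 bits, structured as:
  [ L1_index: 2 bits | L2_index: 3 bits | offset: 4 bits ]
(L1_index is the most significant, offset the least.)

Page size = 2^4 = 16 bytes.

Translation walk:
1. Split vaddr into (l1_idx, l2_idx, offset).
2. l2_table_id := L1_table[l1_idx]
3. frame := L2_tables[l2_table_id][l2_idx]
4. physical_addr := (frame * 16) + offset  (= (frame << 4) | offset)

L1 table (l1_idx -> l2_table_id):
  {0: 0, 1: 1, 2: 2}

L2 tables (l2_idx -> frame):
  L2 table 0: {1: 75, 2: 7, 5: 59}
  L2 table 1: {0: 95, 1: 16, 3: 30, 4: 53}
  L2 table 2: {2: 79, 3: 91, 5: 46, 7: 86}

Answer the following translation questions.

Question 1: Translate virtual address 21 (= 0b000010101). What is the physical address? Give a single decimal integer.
Answer: 1205

Derivation:
vaddr = 21 = 0b000010101
Split: l1_idx=0, l2_idx=1, offset=5
L1[0] = 0
L2[0][1] = 75
paddr = 75 * 16 + 5 = 1205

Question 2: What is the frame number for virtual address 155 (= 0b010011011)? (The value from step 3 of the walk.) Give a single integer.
Answer: 16

Derivation:
vaddr = 155: l1_idx=1, l2_idx=1
L1[1] = 1; L2[1][1] = 16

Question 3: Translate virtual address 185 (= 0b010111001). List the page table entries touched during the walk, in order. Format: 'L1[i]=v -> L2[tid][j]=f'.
Answer: L1[1]=1 -> L2[1][3]=30

Derivation:
vaddr = 185 = 0b010111001
Split: l1_idx=1, l2_idx=3, offset=9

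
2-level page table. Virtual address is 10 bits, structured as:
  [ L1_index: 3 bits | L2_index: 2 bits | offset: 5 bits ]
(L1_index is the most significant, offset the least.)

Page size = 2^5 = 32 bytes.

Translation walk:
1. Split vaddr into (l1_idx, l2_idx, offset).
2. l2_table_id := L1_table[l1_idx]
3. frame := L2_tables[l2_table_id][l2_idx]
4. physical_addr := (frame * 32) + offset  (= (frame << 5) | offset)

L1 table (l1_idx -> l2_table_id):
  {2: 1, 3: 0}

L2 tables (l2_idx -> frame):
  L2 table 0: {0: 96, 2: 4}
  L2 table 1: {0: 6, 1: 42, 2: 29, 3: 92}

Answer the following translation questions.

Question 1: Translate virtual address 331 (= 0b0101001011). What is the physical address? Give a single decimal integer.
Answer: 939

Derivation:
vaddr = 331 = 0b0101001011
Split: l1_idx=2, l2_idx=2, offset=11
L1[2] = 1
L2[1][2] = 29
paddr = 29 * 32 + 11 = 939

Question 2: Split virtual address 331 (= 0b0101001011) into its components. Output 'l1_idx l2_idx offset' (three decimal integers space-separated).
vaddr = 331 = 0b0101001011
  top 3 bits -> l1_idx = 2
  next 2 bits -> l2_idx = 2
  bottom 5 bits -> offset = 11

Answer: 2 2 11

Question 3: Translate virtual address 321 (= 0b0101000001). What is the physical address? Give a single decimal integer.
vaddr = 321 = 0b0101000001
Split: l1_idx=2, l2_idx=2, offset=1
L1[2] = 1
L2[1][2] = 29
paddr = 29 * 32 + 1 = 929

Answer: 929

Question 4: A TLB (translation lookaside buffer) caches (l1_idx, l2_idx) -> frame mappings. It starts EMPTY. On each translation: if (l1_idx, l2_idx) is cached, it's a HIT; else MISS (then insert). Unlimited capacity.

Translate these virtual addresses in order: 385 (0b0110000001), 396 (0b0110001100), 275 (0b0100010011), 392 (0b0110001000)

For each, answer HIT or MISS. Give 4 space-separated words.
Answer: MISS HIT MISS HIT

Derivation:
vaddr=385: (3,0) not in TLB -> MISS, insert
vaddr=396: (3,0) in TLB -> HIT
vaddr=275: (2,0) not in TLB -> MISS, insert
vaddr=392: (3,0) in TLB -> HIT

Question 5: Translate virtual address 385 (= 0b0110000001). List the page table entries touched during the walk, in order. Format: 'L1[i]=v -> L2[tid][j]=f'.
Answer: L1[3]=0 -> L2[0][0]=96

Derivation:
vaddr = 385 = 0b0110000001
Split: l1_idx=3, l2_idx=0, offset=1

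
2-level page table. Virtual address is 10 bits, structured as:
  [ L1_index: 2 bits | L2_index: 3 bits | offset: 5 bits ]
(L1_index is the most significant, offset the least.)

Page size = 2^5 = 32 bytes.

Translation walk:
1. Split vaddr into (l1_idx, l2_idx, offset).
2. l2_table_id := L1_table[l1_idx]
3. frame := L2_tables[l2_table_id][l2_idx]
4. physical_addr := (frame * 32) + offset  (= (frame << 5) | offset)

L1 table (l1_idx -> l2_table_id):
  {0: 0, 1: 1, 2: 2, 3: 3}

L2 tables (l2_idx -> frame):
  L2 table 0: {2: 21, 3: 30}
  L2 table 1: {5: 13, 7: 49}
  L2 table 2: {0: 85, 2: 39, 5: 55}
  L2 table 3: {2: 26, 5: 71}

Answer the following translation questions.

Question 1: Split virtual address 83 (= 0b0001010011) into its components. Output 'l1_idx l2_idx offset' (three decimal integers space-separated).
Answer: 0 2 19

Derivation:
vaddr = 83 = 0b0001010011
  top 2 bits -> l1_idx = 0
  next 3 bits -> l2_idx = 2
  bottom 5 bits -> offset = 19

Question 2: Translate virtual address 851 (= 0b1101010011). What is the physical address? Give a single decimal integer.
vaddr = 851 = 0b1101010011
Split: l1_idx=3, l2_idx=2, offset=19
L1[3] = 3
L2[3][2] = 26
paddr = 26 * 32 + 19 = 851

Answer: 851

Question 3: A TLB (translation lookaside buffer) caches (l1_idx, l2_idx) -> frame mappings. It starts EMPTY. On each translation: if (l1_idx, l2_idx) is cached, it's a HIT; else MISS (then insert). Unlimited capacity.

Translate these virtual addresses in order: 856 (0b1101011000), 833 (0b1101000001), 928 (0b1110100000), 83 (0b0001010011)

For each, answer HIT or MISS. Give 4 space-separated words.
vaddr=856: (3,2) not in TLB -> MISS, insert
vaddr=833: (3,2) in TLB -> HIT
vaddr=928: (3,5) not in TLB -> MISS, insert
vaddr=83: (0,2) not in TLB -> MISS, insert

Answer: MISS HIT MISS MISS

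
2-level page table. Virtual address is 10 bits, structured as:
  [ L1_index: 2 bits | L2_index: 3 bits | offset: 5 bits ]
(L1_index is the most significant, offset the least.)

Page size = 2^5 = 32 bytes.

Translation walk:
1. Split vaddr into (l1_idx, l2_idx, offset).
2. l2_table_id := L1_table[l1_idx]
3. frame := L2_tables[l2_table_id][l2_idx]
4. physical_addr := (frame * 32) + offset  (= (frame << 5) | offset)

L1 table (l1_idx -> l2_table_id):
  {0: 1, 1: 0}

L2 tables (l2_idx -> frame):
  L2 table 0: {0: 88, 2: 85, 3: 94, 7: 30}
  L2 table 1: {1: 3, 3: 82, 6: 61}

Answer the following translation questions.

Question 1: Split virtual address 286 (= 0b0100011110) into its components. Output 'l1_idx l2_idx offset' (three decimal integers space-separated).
Answer: 1 0 30

Derivation:
vaddr = 286 = 0b0100011110
  top 2 bits -> l1_idx = 1
  next 3 bits -> l2_idx = 0
  bottom 5 bits -> offset = 30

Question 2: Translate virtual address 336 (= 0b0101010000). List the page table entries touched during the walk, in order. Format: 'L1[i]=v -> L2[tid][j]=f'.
Answer: L1[1]=0 -> L2[0][2]=85

Derivation:
vaddr = 336 = 0b0101010000
Split: l1_idx=1, l2_idx=2, offset=16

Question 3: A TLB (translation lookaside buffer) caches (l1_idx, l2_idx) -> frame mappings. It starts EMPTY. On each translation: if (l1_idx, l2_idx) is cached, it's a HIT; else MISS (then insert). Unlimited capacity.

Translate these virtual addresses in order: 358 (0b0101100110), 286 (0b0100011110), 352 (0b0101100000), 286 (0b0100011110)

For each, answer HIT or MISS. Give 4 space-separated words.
Answer: MISS MISS HIT HIT

Derivation:
vaddr=358: (1,3) not in TLB -> MISS, insert
vaddr=286: (1,0) not in TLB -> MISS, insert
vaddr=352: (1,3) in TLB -> HIT
vaddr=286: (1,0) in TLB -> HIT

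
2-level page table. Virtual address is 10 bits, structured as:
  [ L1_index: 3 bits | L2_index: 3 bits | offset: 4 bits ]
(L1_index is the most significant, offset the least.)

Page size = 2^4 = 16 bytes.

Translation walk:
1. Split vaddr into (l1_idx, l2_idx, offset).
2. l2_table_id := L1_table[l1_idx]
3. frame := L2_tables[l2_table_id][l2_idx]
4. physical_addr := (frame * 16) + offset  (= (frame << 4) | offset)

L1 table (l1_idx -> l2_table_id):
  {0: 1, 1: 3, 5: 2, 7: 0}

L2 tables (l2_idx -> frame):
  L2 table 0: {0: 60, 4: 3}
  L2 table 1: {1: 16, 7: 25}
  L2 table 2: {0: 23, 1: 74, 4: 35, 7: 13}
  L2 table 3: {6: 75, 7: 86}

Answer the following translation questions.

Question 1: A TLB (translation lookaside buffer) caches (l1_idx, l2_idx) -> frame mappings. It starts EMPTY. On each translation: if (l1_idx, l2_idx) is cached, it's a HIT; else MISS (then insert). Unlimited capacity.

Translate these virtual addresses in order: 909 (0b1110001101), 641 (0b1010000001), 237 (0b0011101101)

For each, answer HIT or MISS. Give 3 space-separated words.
vaddr=909: (7,0) not in TLB -> MISS, insert
vaddr=641: (5,0) not in TLB -> MISS, insert
vaddr=237: (1,6) not in TLB -> MISS, insert

Answer: MISS MISS MISS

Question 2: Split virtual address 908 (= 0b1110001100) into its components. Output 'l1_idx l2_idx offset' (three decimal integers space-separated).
vaddr = 908 = 0b1110001100
  top 3 bits -> l1_idx = 7
  next 3 bits -> l2_idx = 0
  bottom 4 bits -> offset = 12

Answer: 7 0 12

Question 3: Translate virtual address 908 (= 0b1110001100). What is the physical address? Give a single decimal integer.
vaddr = 908 = 0b1110001100
Split: l1_idx=7, l2_idx=0, offset=12
L1[7] = 0
L2[0][0] = 60
paddr = 60 * 16 + 12 = 972

Answer: 972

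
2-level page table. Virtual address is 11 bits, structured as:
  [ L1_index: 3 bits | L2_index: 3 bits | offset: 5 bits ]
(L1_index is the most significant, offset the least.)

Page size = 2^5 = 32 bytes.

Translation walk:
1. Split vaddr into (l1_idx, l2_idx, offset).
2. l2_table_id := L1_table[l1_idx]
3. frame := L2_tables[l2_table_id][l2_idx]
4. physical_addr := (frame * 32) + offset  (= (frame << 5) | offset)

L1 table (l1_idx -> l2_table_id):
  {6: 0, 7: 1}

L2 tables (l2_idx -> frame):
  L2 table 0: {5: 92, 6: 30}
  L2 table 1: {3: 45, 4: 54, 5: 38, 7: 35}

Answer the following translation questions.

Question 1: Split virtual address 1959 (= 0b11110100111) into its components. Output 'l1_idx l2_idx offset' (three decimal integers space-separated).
vaddr = 1959 = 0b11110100111
  top 3 bits -> l1_idx = 7
  next 3 bits -> l2_idx = 5
  bottom 5 bits -> offset = 7

Answer: 7 5 7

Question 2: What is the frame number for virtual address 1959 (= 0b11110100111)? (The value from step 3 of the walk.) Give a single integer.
Answer: 38

Derivation:
vaddr = 1959: l1_idx=7, l2_idx=5
L1[7] = 1; L2[1][5] = 38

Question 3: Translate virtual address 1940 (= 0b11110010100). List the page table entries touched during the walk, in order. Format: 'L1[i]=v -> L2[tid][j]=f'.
Answer: L1[7]=1 -> L2[1][4]=54

Derivation:
vaddr = 1940 = 0b11110010100
Split: l1_idx=7, l2_idx=4, offset=20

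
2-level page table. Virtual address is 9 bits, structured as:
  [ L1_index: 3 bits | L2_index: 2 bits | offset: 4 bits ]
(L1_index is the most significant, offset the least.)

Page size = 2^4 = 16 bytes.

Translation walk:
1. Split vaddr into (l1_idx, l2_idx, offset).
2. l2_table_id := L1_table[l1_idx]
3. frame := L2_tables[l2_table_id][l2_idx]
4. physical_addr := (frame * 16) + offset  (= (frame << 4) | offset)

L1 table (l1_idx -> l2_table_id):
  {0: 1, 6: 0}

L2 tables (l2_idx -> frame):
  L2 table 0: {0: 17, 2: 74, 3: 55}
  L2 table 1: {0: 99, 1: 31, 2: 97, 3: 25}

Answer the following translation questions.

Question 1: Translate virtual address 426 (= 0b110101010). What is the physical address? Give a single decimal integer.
Answer: 1194

Derivation:
vaddr = 426 = 0b110101010
Split: l1_idx=6, l2_idx=2, offset=10
L1[6] = 0
L2[0][2] = 74
paddr = 74 * 16 + 10 = 1194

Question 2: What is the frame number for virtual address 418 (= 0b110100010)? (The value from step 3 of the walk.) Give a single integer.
Answer: 74

Derivation:
vaddr = 418: l1_idx=6, l2_idx=2
L1[6] = 0; L2[0][2] = 74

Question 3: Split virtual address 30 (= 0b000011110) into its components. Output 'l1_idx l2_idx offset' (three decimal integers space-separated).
Answer: 0 1 14

Derivation:
vaddr = 30 = 0b000011110
  top 3 bits -> l1_idx = 0
  next 2 bits -> l2_idx = 1
  bottom 4 bits -> offset = 14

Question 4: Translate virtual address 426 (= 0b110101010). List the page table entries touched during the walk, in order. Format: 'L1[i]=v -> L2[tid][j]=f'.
Answer: L1[6]=0 -> L2[0][2]=74

Derivation:
vaddr = 426 = 0b110101010
Split: l1_idx=6, l2_idx=2, offset=10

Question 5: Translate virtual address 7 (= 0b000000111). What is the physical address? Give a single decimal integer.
Answer: 1591

Derivation:
vaddr = 7 = 0b000000111
Split: l1_idx=0, l2_idx=0, offset=7
L1[0] = 1
L2[1][0] = 99
paddr = 99 * 16 + 7 = 1591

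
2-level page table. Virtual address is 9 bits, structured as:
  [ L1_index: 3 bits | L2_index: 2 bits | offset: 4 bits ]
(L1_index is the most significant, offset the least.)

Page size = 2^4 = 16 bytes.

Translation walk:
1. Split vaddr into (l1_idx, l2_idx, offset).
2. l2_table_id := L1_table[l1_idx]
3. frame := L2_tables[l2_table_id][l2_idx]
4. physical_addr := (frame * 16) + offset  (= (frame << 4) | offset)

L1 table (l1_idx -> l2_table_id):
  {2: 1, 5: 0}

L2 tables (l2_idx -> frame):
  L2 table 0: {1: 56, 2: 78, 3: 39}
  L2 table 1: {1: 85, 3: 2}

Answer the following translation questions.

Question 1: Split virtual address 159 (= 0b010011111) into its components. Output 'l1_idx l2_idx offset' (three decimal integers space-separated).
vaddr = 159 = 0b010011111
  top 3 bits -> l1_idx = 2
  next 2 bits -> l2_idx = 1
  bottom 4 bits -> offset = 15

Answer: 2 1 15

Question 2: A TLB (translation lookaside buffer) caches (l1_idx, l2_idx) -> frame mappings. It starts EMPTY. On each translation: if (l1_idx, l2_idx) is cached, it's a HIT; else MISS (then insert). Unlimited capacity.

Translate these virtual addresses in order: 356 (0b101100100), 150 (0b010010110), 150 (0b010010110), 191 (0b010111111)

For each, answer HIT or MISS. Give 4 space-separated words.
vaddr=356: (5,2) not in TLB -> MISS, insert
vaddr=150: (2,1) not in TLB -> MISS, insert
vaddr=150: (2,1) in TLB -> HIT
vaddr=191: (2,3) not in TLB -> MISS, insert

Answer: MISS MISS HIT MISS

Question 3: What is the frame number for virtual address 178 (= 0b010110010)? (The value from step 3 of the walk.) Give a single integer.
vaddr = 178: l1_idx=2, l2_idx=3
L1[2] = 1; L2[1][3] = 2

Answer: 2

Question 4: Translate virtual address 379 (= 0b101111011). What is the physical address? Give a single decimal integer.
vaddr = 379 = 0b101111011
Split: l1_idx=5, l2_idx=3, offset=11
L1[5] = 0
L2[0][3] = 39
paddr = 39 * 16 + 11 = 635

Answer: 635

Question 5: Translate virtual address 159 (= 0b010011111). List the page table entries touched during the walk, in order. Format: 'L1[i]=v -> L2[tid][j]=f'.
vaddr = 159 = 0b010011111
Split: l1_idx=2, l2_idx=1, offset=15

Answer: L1[2]=1 -> L2[1][1]=85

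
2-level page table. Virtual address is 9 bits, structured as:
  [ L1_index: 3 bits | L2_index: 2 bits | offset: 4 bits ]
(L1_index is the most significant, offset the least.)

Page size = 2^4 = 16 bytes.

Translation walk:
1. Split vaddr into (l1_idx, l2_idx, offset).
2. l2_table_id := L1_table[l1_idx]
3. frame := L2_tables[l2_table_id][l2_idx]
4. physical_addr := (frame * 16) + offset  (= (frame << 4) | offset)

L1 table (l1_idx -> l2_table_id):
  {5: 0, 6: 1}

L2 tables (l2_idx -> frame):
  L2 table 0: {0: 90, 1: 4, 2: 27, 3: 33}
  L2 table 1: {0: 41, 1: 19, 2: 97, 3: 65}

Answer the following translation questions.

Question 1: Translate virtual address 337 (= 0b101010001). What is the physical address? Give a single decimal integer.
vaddr = 337 = 0b101010001
Split: l1_idx=5, l2_idx=1, offset=1
L1[5] = 0
L2[0][1] = 4
paddr = 4 * 16 + 1 = 65

Answer: 65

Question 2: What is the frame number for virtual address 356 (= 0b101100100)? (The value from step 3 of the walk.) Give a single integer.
Answer: 27

Derivation:
vaddr = 356: l1_idx=5, l2_idx=2
L1[5] = 0; L2[0][2] = 27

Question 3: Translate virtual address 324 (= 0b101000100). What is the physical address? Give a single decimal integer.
vaddr = 324 = 0b101000100
Split: l1_idx=5, l2_idx=0, offset=4
L1[5] = 0
L2[0][0] = 90
paddr = 90 * 16 + 4 = 1444

Answer: 1444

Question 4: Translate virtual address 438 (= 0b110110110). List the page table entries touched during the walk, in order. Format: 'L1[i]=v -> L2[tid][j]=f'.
Answer: L1[6]=1 -> L2[1][3]=65

Derivation:
vaddr = 438 = 0b110110110
Split: l1_idx=6, l2_idx=3, offset=6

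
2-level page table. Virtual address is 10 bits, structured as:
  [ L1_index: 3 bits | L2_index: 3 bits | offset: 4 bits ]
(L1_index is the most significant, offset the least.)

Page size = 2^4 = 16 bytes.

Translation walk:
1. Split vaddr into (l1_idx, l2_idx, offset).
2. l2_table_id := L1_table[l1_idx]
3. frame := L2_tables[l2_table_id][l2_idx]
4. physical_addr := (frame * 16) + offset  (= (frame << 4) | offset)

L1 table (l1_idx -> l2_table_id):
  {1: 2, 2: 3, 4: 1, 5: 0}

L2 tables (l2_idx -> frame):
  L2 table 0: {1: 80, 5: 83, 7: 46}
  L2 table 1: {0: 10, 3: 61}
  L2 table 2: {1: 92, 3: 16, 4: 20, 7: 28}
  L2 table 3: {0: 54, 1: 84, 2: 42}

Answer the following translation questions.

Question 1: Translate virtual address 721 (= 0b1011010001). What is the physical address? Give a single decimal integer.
vaddr = 721 = 0b1011010001
Split: l1_idx=5, l2_idx=5, offset=1
L1[5] = 0
L2[0][5] = 83
paddr = 83 * 16 + 1 = 1329

Answer: 1329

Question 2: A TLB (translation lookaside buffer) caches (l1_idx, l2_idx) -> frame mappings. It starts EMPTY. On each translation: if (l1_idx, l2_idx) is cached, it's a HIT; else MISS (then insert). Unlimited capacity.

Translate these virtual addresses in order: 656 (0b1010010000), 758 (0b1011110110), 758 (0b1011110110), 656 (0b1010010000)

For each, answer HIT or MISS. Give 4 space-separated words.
Answer: MISS MISS HIT HIT

Derivation:
vaddr=656: (5,1) not in TLB -> MISS, insert
vaddr=758: (5,7) not in TLB -> MISS, insert
vaddr=758: (5,7) in TLB -> HIT
vaddr=656: (5,1) in TLB -> HIT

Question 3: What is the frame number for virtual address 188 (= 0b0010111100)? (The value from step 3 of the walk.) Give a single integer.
vaddr = 188: l1_idx=1, l2_idx=3
L1[1] = 2; L2[2][3] = 16

Answer: 16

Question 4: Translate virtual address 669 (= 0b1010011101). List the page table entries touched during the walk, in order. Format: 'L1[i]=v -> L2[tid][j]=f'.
Answer: L1[5]=0 -> L2[0][1]=80

Derivation:
vaddr = 669 = 0b1010011101
Split: l1_idx=5, l2_idx=1, offset=13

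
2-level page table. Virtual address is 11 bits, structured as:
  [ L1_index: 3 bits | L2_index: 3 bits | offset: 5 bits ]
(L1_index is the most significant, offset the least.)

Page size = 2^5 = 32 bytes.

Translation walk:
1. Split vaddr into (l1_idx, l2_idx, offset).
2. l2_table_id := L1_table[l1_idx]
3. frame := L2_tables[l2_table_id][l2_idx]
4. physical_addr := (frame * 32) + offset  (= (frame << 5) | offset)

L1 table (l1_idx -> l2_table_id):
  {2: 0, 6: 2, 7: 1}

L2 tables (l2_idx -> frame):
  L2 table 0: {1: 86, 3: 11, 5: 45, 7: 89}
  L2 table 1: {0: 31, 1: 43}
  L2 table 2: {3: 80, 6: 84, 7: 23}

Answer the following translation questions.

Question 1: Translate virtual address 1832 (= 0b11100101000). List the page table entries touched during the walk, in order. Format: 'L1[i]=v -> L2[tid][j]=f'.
Answer: L1[7]=1 -> L2[1][1]=43

Derivation:
vaddr = 1832 = 0b11100101000
Split: l1_idx=7, l2_idx=1, offset=8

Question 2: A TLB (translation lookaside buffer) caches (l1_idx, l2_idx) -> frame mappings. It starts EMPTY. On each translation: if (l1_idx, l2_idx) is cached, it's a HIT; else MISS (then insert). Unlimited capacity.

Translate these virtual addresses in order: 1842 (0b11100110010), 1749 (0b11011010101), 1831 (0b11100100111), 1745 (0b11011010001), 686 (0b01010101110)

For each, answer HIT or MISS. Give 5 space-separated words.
Answer: MISS MISS HIT HIT MISS

Derivation:
vaddr=1842: (7,1) not in TLB -> MISS, insert
vaddr=1749: (6,6) not in TLB -> MISS, insert
vaddr=1831: (7,1) in TLB -> HIT
vaddr=1745: (6,6) in TLB -> HIT
vaddr=686: (2,5) not in TLB -> MISS, insert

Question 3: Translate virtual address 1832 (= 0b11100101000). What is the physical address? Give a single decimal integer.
vaddr = 1832 = 0b11100101000
Split: l1_idx=7, l2_idx=1, offset=8
L1[7] = 1
L2[1][1] = 43
paddr = 43 * 32 + 8 = 1384

Answer: 1384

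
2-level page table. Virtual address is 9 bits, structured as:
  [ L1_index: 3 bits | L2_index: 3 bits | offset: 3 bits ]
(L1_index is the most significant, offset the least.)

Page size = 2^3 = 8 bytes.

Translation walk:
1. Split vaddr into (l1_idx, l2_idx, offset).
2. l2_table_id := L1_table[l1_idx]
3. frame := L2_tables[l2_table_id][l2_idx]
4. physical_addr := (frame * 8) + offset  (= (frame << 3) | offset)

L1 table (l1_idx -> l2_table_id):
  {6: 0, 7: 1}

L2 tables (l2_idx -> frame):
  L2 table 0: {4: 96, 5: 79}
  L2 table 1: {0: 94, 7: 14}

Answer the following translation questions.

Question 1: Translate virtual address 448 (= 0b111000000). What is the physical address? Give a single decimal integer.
vaddr = 448 = 0b111000000
Split: l1_idx=7, l2_idx=0, offset=0
L1[7] = 1
L2[1][0] = 94
paddr = 94 * 8 + 0 = 752

Answer: 752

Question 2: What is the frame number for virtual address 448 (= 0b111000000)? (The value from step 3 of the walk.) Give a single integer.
Answer: 94

Derivation:
vaddr = 448: l1_idx=7, l2_idx=0
L1[7] = 1; L2[1][0] = 94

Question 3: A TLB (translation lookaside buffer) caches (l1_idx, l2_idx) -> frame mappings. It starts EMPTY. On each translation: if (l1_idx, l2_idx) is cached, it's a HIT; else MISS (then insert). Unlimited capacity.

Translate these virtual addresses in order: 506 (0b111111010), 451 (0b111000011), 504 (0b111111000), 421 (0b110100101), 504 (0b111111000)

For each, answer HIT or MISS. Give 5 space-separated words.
Answer: MISS MISS HIT MISS HIT

Derivation:
vaddr=506: (7,7) not in TLB -> MISS, insert
vaddr=451: (7,0) not in TLB -> MISS, insert
vaddr=504: (7,7) in TLB -> HIT
vaddr=421: (6,4) not in TLB -> MISS, insert
vaddr=504: (7,7) in TLB -> HIT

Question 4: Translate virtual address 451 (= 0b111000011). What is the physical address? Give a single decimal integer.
vaddr = 451 = 0b111000011
Split: l1_idx=7, l2_idx=0, offset=3
L1[7] = 1
L2[1][0] = 94
paddr = 94 * 8 + 3 = 755

Answer: 755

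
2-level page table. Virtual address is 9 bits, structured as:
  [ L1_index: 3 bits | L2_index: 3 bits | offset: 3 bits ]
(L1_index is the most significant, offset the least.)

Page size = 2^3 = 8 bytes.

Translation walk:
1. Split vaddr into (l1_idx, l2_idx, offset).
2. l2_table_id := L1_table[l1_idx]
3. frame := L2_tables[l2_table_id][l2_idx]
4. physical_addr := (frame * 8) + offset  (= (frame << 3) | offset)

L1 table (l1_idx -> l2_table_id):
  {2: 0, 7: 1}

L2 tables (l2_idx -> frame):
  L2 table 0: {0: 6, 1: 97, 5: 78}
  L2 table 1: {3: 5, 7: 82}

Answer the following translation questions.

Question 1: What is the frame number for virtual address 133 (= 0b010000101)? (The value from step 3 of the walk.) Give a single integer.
vaddr = 133: l1_idx=2, l2_idx=0
L1[2] = 0; L2[0][0] = 6

Answer: 6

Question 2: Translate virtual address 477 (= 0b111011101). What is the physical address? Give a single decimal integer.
vaddr = 477 = 0b111011101
Split: l1_idx=7, l2_idx=3, offset=5
L1[7] = 1
L2[1][3] = 5
paddr = 5 * 8 + 5 = 45

Answer: 45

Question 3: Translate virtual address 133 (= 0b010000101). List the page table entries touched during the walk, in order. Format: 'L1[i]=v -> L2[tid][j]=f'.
vaddr = 133 = 0b010000101
Split: l1_idx=2, l2_idx=0, offset=5

Answer: L1[2]=0 -> L2[0][0]=6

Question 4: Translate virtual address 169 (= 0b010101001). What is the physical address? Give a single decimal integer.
Answer: 625

Derivation:
vaddr = 169 = 0b010101001
Split: l1_idx=2, l2_idx=5, offset=1
L1[2] = 0
L2[0][5] = 78
paddr = 78 * 8 + 1 = 625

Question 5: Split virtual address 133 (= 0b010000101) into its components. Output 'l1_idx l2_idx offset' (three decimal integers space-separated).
vaddr = 133 = 0b010000101
  top 3 bits -> l1_idx = 2
  next 3 bits -> l2_idx = 0
  bottom 3 bits -> offset = 5

Answer: 2 0 5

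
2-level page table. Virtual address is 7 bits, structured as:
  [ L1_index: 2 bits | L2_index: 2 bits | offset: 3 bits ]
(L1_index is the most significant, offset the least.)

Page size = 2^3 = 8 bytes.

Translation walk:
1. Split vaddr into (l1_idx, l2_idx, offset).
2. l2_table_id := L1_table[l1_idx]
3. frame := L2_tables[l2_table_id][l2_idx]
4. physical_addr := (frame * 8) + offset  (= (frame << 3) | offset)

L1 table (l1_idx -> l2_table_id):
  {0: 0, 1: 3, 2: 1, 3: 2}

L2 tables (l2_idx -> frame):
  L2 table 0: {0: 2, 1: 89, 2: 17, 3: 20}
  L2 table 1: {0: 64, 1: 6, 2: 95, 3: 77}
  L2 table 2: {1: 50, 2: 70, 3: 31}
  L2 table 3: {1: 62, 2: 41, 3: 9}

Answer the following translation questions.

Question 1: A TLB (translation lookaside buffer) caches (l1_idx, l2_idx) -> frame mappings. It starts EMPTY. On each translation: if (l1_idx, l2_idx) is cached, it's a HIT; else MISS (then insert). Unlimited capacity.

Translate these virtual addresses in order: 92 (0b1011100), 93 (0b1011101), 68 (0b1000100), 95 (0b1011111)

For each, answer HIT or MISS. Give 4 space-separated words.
Answer: MISS HIT MISS HIT

Derivation:
vaddr=92: (2,3) not in TLB -> MISS, insert
vaddr=93: (2,3) in TLB -> HIT
vaddr=68: (2,0) not in TLB -> MISS, insert
vaddr=95: (2,3) in TLB -> HIT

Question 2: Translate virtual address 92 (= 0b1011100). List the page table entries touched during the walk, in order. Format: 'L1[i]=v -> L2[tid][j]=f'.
vaddr = 92 = 0b1011100
Split: l1_idx=2, l2_idx=3, offset=4

Answer: L1[2]=1 -> L2[1][3]=77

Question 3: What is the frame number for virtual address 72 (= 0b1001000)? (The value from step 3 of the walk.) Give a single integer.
Answer: 6

Derivation:
vaddr = 72: l1_idx=2, l2_idx=1
L1[2] = 1; L2[1][1] = 6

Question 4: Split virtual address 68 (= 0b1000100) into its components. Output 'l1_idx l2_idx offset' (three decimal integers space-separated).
vaddr = 68 = 0b1000100
  top 2 bits -> l1_idx = 2
  next 2 bits -> l2_idx = 0
  bottom 3 bits -> offset = 4

Answer: 2 0 4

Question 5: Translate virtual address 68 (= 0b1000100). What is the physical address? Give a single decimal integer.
Answer: 516

Derivation:
vaddr = 68 = 0b1000100
Split: l1_idx=2, l2_idx=0, offset=4
L1[2] = 1
L2[1][0] = 64
paddr = 64 * 8 + 4 = 516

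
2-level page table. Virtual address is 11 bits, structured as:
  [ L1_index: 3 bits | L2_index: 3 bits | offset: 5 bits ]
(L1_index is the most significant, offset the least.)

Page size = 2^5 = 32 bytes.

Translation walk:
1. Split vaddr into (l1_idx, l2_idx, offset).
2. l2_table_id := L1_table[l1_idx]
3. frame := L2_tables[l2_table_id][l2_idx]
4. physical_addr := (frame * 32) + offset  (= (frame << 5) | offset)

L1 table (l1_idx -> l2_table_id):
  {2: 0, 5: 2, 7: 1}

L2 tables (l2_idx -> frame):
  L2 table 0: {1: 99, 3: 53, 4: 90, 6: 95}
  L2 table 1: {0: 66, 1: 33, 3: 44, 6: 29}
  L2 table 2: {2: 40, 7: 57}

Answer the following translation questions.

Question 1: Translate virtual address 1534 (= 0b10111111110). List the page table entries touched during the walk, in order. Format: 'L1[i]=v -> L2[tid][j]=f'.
vaddr = 1534 = 0b10111111110
Split: l1_idx=5, l2_idx=7, offset=30

Answer: L1[5]=2 -> L2[2][7]=57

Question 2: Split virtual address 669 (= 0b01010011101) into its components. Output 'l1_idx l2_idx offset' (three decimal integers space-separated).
vaddr = 669 = 0b01010011101
  top 3 bits -> l1_idx = 2
  next 3 bits -> l2_idx = 4
  bottom 5 bits -> offset = 29

Answer: 2 4 29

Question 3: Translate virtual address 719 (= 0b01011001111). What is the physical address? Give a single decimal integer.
vaddr = 719 = 0b01011001111
Split: l1_idx=2, l2_idx=6, offset=15
L1[2] = 0
L2[0][6] = 95
paddr = 95 * 32 + 15 = 3055

Answer: 3055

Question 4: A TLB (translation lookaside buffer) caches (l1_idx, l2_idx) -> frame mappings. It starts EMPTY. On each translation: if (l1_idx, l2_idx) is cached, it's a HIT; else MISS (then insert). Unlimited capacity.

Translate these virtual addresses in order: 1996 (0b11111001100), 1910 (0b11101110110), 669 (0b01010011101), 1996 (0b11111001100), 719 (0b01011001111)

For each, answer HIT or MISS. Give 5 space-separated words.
Answer: MISS MISS MISS HIT MISS

Derivation:
vaddr=1996: (7,6) not in TLB -> MISS, insert
vaddr=1910: (7,3) not in TLB -> MISS, insert
vaddr=669: (2,4) not in TLB -> MISS, insert
vaddr=1996: (7,6) in TLB -> HIT
vaddr=719: (2,6) not in TLB -> MISS, insert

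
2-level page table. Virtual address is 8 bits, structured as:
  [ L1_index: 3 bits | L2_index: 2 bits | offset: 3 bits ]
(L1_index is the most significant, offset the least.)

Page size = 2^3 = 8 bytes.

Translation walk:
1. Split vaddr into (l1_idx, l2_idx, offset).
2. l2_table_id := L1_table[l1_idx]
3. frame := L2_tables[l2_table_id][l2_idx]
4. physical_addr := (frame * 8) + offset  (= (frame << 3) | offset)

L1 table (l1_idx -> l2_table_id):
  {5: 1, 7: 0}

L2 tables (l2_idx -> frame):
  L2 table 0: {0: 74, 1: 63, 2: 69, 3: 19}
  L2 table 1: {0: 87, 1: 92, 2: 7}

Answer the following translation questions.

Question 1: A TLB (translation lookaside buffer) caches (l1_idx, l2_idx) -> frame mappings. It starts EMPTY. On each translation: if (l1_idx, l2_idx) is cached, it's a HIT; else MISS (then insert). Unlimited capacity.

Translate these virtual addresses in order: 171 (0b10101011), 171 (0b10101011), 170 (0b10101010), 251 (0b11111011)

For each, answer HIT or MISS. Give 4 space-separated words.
vaddr=171: (5,1) not in TLB -> MISS, insert
vaddr=171: (5,1) in TLB -> HIT
vaddr=170: (5,1) in TLB -> HIT
vaddr=251: (7,3) not in TLB -> MISS, insert

Answer: MISS HIT HIT MISS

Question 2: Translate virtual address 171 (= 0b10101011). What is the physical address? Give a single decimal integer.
Answer: 739

Derivation:
vaddr = 171 = 0b10101011
Split: l1_idx=5, l2_idx=1, offset=3
L1[5] = 1
L2[1][1] = 92
paddr = 92 * 8 + 3 = 739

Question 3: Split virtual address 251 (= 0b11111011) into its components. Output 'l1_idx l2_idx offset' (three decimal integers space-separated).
Answer: 7 3 3

Derivation:
vaddr = 251 = 0b11111011
  top 3 bits -> l1_idx = 7
  next 2 bits -> l2_idx = 3
  bottom 3 bits -> offset = 3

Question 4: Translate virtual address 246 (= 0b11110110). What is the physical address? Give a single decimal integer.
Answer: 558

Derivation:
vaddr = 246 = 0b11110110
Split: l1_idx=7, l2_idx=2, offset=6
L1[7] = 0
L2[0][2] = 69
paddr = 69 * 8 + 6 = 558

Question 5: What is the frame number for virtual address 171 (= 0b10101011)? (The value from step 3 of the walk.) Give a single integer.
Answer: 92

Derivation:
vaddr = 171: l1_idx=5, l2_idx=1
L1[5] = 1; L2[1][1] = 92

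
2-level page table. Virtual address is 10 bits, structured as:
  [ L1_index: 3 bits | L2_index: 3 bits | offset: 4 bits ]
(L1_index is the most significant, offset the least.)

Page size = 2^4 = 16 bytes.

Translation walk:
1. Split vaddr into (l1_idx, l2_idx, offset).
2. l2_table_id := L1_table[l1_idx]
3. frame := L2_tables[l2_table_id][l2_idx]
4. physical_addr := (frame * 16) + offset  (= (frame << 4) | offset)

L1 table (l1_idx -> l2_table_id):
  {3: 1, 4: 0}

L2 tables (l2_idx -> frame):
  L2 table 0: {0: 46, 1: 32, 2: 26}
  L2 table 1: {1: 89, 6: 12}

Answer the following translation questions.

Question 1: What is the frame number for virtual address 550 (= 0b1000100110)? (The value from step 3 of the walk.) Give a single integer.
vaddr = 550: l1_idx=4, l2_idx=2
L1[4] = 0; L2[0][2] = 26

Answer: 26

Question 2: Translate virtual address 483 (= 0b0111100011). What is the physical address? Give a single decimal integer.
Answer: 195

Derivation:
vaddr = 483 = 0b0111100011
Split: l1_idx=3, l2_idx=6, offset=3
L1[3] = 1
L2[1][6] = 12
paddr = 12 * 16 + 3 = 195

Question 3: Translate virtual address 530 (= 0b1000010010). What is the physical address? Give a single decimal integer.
Answer: 514

Derivation:
vaddr = 530 = 0b1000010010
Split: l1_idx=4, l2_idx=1, offset=2
L1[4] = 0
L2[0][1] = 32
paddr = 32 * 16 + 2 = 514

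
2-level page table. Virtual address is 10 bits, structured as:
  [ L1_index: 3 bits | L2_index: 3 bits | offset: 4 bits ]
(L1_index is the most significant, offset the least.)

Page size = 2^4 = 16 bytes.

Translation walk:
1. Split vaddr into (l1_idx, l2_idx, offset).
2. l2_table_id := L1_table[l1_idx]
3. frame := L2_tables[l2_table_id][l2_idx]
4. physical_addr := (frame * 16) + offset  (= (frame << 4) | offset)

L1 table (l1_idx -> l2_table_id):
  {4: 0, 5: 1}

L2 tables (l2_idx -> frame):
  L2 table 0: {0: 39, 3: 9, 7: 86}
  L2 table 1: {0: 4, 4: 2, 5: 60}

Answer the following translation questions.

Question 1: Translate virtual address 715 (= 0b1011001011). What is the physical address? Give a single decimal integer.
Answer: 43

Derivation:
vaddr = 715 = 0b1011001011
Split: l1_idx=5, l2_idx=4, offset=11
L1[5] = 1
L2[1][4] = 2
paddr = 2 * 16 + 11 = 43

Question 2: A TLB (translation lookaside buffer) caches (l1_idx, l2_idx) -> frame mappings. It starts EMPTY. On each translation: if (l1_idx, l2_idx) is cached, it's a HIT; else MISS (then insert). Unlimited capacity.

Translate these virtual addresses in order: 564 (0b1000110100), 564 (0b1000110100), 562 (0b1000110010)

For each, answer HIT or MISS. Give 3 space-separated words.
Answer: MISS HIT HIT

Derivation:
vaddr=564: (4,3) not in TLB -> MISS, insert
vaddr=564: (4,3) in TLB -> HIT
vaddr=562: (4,3) in TLB -> HIT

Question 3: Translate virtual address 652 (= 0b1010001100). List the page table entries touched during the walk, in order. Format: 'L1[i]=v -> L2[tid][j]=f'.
Answer: L1[5]=1 -> L2[1][0]=4

Derivation:
vaddr = 652 = 0b1010001100
Split: l1_idx=5, l2_idx=0, offset=12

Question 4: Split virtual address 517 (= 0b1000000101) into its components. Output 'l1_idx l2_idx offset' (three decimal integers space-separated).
Answer: 4 0 5

Derivation:
vaddr = 517 = 0b1000000101
  top 3 bits -> l1_idx = 4
  next 3 bits -> l2_idx = 0
  bottom 4 bits -> offset = 5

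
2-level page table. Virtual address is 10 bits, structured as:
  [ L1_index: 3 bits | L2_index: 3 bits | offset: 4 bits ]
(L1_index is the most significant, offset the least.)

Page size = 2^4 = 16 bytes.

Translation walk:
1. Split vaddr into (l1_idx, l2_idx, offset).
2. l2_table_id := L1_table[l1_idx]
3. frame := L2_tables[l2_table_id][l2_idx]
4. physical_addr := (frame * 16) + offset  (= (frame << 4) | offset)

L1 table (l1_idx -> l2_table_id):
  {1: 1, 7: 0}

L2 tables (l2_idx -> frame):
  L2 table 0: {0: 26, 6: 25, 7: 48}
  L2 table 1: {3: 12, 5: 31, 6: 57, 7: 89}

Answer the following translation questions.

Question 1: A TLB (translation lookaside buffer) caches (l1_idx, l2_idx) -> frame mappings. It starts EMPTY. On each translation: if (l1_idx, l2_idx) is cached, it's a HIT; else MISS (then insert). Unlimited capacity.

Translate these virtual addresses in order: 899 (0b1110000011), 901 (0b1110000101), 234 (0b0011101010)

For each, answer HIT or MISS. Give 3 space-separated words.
Answer: MISS HIT MISS

Derivation:
vaddr=899: (7,0) not in TLB -> MISS, insert
vaddr=901: (7,0) in TLB -> HIT
vaddr=234: (1,6) not in TLB -> MISS, insert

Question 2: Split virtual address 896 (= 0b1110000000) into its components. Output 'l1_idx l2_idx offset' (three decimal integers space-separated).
Answer: 7 0 0

Derivation:
vaddr = 896 = 0b1110000000
  top 3 bits -> l1_idx = 7
  next 3 bits -> l2_idx = 0
  bottom 4 bits -> offset = 0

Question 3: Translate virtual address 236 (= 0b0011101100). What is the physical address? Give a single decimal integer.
vaddr = 236 = 0b0011101100
Split: l1_idx=1, l2_idx=6, offset=12
L1[1] = 1
L2[1][6] = 57
paddr = 57 * 16 + 12 = 924

Answer: 924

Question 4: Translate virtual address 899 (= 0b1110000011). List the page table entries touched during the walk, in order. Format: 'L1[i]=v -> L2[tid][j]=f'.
Answer: L1[7]=0 -> L2[0][0]=26

Derivation:
vaddr = 899 = 0b1110000011
Split: l1_idx=7, l2_idx=0, offset=3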